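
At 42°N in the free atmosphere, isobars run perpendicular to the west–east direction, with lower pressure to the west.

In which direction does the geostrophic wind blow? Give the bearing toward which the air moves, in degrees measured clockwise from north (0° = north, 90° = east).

The pressure-gradient force points toward the west (bearing 270°).
Geostrophic balance: in the Northern Hemisphere the Coriolis force deflects motion to the right, so the geostrophic wind blows 90° to the right of the pressure-gradient force (low pressure on the left).
Rotating 270° by 90° clockwise gives 000° — the wind blows toward the north.

000°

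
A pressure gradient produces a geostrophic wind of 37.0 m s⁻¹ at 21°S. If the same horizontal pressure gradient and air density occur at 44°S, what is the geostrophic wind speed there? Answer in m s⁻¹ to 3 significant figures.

19.1 m s⁻¹

With the same pressure gradient and density, V_g ∝ 1/f ∝ 1/sin φ.
V₂ = V₁ · sin φ₁ / sin φ₂ = 37.0 × sin 21° / sin 44°
V₂ = 37.0 × 0.3584/0.6947 = 19.1 m s⁻¹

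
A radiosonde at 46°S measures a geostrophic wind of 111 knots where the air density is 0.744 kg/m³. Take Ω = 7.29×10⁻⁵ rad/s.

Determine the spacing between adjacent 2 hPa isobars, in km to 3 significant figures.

44.9 km

Coriolis parameter at 46°S:
f = 2Ω sin φ = 2 × 7.29×10⁻⁵ × sin 46° = 1.05×10⁻⁴ s⁻¹
Wind speed in SI: 111 knots = 57.1 m/s
Geostrophic balance rearranged: |∂P/∂n| = f ρ V_g
|∂P/∂n| = 1.05×10⁻⁴ × 0.744 × 57.1 = 4.46×10⁻³ Pa/m
Isobar spacing: Δn = ΔP/|∂P/∂n| = 200 Pa / 4.46×10⁻³ Pa/m = 44885 m ≈ 44.9 km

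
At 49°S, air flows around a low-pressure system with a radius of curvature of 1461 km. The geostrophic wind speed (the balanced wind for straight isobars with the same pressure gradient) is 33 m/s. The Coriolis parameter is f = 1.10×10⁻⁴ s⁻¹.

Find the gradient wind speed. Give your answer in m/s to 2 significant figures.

Around a low, centrifugal force acts outward with Coriolis, so pressure-gradient force balances both:
(1/ρ)|∂P/∂n| = fV + V²/R  →  V² + fR·V − fR·V_g = 0
With fR = 1.10×10⁻⁴ × 1461×10³ m = 161 m/s:
V = [−fR + √((fR)² + 4 fR V_g)]/2 = [−161 + √(161² + 4×161×33)]/2 = 28.1 m/s
Subgeostrophic (V < V_g = 33 m/s), as expected around a low.

28 m/s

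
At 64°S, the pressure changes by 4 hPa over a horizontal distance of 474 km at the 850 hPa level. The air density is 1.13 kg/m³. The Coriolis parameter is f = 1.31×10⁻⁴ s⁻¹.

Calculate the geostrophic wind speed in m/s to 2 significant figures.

Pressure gradient: |∂P/∂n| = 400 Pa / 474000 m = 8.44×10⁻⁴ Pa/m
Geostrophic balance (pressure-gradient force = Coriolis force):
V_g = (1/(fρ)) |∂P/∂n| = 8.44×10⁻⁴ / (1.31×10⁻⁴ × 1.13) = 5.70 m/s

5.7 m/s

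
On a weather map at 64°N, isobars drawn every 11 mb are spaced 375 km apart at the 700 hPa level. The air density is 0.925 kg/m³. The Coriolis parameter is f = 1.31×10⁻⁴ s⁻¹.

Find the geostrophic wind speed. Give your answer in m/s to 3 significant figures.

24.2 m/s

Pressure gradient: |∂P/∂n| = 1100 Pa / 375000 m = 2.93×10⁻³ Pa/m
Geostrophic balance (pressure-gradient force = Coriolis force):
V_g = (1/(fρ)) |∂P/∂n| = 2.93×10⁻³ / (1.31×10⁻⁴ × 0.925) = 24.2 m/s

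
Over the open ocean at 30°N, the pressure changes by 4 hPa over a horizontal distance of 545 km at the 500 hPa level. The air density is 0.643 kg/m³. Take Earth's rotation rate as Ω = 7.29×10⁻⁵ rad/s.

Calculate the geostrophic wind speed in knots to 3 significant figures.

30.4 knots

Coriolis parameter at 30°N:
f = 2Ω sin φ = 2 × 7.29×10⁻⁵ × sin 30° = 7.29×10⁻⁵ s⁻¹
Pressure gradient: |∂P/∂n| = 400 Pa / 545000 m = 7.34×10⁻⁴ Pa/m
Geostrophic balance (pressure-gradient force = Coriolis force):
V_g = (1/(fρ)) |∂P/∂n| = 7.34×10⁻⁴ / (7.29×10⁻⁵ × 0.643) = 15.7 m/s
Converting: 15.7 m/s × 1.944 = 30.4 knots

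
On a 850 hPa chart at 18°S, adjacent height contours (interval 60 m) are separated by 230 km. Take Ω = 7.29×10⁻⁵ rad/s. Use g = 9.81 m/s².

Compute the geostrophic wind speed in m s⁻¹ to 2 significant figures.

57 m s⁻¹

Coriolis parameter at 18°S:
f = 2Ω sin φ = 2 × 7.29×10⁻⁵ × sin 18° = 4.51×10⁻⁵ s⁻¹
Height gradient: |∂Z/∂n| = 60 m / 230000 m = 2.61×10⁻⁴
On a pressure surface, geostrophic balance gives V_g = (g/f)|∂Z/∂n|:
V_g = 9.81 × 2.61×10⁻⁴ / 4.51×10⁻⁵ = 56.8 m/s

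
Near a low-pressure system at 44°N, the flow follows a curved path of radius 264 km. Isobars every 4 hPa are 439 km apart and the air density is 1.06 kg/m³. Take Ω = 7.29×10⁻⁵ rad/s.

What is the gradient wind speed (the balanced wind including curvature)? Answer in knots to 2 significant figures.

Coriolis parameter at 44°N:
f = 2Ω sin φ = 2 × 7.29×10⁻⁵ × sin 44° = 1.01×10⁻⁴ s⁻¹
Pressure gradient: |∂P/∂n| = 400 Pa / 439000 m = 9.11×10⁻⁴ Pa/m
Geostrophic speed: V_g = |∂P/∂n|/(fρ) = 9.11×10⁻⁴/(1.01×10⁻⁴ × 1.06) = 8.49 m/s
Around a low, centrifugal force acts outward with Coriolis, so pressure-gradient force balances both:
(1/ρ)|∂P/∂n| = fV + V²/R  →  V² + fR·V − fR·V_g = 0
With fR = 1.01×10⁻⁴ × 264×10³ m = 26.7 m/s:
V = [−fR + √((fR)² + 4 fR V_g)]/2 = [−26.7 + √(26.7² + 4×26.7×8.49)]/2 = 6.77 m/s
Subgeostrophic (V < V_g = 8.49 m/s), as expected around a low.
Converting: 6.77 m/s × 1.944 = 13 knots

13 knots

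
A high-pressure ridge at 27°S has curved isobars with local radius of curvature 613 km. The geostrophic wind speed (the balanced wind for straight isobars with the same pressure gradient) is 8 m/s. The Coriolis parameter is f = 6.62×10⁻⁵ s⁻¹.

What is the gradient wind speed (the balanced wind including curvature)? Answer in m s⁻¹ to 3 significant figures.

Around a high, pressure-gradient force acts outward with centrifugal, so Coriolis balances both:
fV = (1/ρ)|∂P/∂n| + V²/R  →  V² − fR·V + fR·V_g = 0
With fR = 6.62×10⁻⁵ × 613×10³ m = 40.6 m/s:
V = [fR − √((fR)² − 4 fR V_g)]/2 = [40.6 − √(40.6² − 4×40.6×8)]/2 = 11 m/s
Supergeostrophic (V > V_g = 8 m/s), as expected around a high.

11.0 m s⁻¹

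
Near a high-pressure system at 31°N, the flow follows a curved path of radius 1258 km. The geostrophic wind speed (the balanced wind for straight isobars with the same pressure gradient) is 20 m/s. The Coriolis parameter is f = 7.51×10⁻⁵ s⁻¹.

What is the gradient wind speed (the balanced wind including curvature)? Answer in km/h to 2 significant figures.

Around a high, pressure-gradient force acts outward with centrifugal, so Coriolis balances both:
fV = (1/ρ)|∂P/∂n| + V²/R  →  V² − fR·V + fR·V_g = 0
With fR = 7.51×10⁻⁵ × 1258×10³ m = 94.5 m/s:
V = [fR − √((fR)² − 4 fR V_g)]/2 = [94.5 − √(94.5² − 4×94.5×20)]/2 = 28.7 m/s
Supergeostrophic (V > V_g = 20 m/s), as expected around a high.
Converting: 28.7 m/s × 3.6 = 100 km/h

100 km/h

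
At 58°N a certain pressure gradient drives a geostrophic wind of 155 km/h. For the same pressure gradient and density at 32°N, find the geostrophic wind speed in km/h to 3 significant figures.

248 km/h

With the same pressure gradient and density, V_g ∝ 1/f ∝ 1/sin φ.
V₂ = V₁ · sin φ₁ / sin φ₂ = 155 × sin 58° / sin 32°
V₂ = 155 × 0.8480/0.5299 = 248 km/h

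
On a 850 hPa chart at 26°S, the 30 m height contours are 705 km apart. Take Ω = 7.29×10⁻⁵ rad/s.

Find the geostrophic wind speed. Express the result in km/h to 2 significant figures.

24 km/h

Coriolis parameter at 26°S:
f = 2Ω sin φ = 2 × 7.29×10⁻⁵ × sin 26° = 6.39×10⁻⁵ s⁻¹
Height gradient: |∂Z/∂n| = 30 m / 705000 m = 4.26×10⁻⁵
On a pressure surface, geostrophic balance gives V_g = (g/f)|∂Z/∂n|:
V_g = 9.81 × 4.26×10⁻⁵ / 6.39×10⁻⁵ = 6.53 m/s
Converting: 6.53 m/s × 3.6 = 24 km/h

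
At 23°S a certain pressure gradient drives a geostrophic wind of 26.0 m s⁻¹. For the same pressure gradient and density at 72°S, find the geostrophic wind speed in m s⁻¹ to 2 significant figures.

11 m s⁻¹

With the same pressure gradient and density, V_g ∝ 1/f ∝ 1/sin φ.
V₂ = V₁ · sin φ₁ / sin φ₂ = 26.0 × sin 23° / sin 72°
V₂ = 26.0 × 0.3907/0.9511 = 11 m s⁻¹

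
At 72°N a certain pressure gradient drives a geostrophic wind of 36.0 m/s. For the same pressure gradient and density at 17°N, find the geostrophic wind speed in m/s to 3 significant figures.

With the same pressure gradient and density, V_g ∝ 1/f ∝ 1/sin φ.
V₂ = V₁ · sin φ₁ / sin φ₂ = 36.0 × sin 72° / sin 17°
V₂ = 36.0 × 0.9511/0.2924 = 117 m/s

117 m/s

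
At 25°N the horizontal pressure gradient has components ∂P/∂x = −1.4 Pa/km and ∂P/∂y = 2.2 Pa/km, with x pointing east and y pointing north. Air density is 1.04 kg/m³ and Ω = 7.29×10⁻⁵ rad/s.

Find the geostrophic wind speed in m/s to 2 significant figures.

Coriolis parameter at 25°N:
f = 2Ω sin φ = 2 × 7.29×10⁻⁵ × sin 25° = 6.16×10⁻⁵ s⁻¹
Component geostrophic relations (x east, y north):
u_g = −(1/(fρ)) ∂P/∂y,  v_g = (1/(fρ)) ∂P/∂x
u_g = −(2.2×10⁻³)/(6.16×10⁻⁵ × 1.04) = −34.3 m/s;  v_g = (−1.4×10⁻³)/(6.16×10⁻⁵ × 1.04) = −21.8 m/s
|V_g| = √(u_g² + v_g²) = 40.7 m/s

41 m/s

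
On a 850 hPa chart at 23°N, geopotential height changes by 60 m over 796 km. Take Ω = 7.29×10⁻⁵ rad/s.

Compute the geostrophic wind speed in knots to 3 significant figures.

Coriolis parameter at 23°N:
f = 2Ω sin φ = 2 × 7.29×10⁻⁵ × sin 23° = 5.70×10⁻⁵ s⁻¹
Height gradient: |∂Z/∂n| = 60 m / 796000 m = 7.54×10⁻⁵
On a pressure surface, geostrophic balance gives V_g = (g/f)|∂Z/∂n|:
V_g = 9.81 × 7.54×10⁻⁵ / 5.70×10⁻⁵ = 13.0 m/s
Converting: 13.0 m/s × 1.944 = 25.2 knots

25.2 knots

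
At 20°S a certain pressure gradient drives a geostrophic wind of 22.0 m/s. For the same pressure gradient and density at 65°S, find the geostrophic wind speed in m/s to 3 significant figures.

8.30 m/s

With the same pressure gradient and density, V_g ∝ 1/f ∝ 1/sin φ.
V₂ = V₁ · sin φ₁ / sin φ₂ = 22.0 × sin 20° / sin 65°
V₂ = 22.0 × 0.3420/0.9063 = 8.30 m/s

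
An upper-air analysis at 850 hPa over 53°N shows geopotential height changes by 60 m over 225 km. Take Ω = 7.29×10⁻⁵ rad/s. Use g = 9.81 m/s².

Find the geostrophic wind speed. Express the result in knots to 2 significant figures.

Coriolis parameter at 53°N:
f = 2Ω sin φ = 2 × 7.29×10⁻⁵ × sin 53° = 1.16×10⁻⁴ s⁻¹
Height gradient: |∂Z/∂n| = 60 m / 225000 m = 2.67×10⁻⁴
On a pressure surface, geostrophic balance gives V_g = (g/f)|∂Z/∂n|:
V_g = 9.81 × 2.67×10⁻⁴ / 1.16×10⁻⁴ = 22.5 m/s
Converting: 22.5 m/s × 1.944 = 44 knots

44 knots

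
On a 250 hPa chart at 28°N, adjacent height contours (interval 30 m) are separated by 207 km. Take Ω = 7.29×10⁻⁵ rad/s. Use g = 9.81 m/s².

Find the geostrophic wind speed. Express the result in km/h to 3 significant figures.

74.8 km/h

Coriolis parameter at 28°N:
f = 2Ω sin φ = 2 × 7.29×10⁻⁵ × sin 28° = 6.84×10⁻⁵ s⁻¹
Height gradient: |∂Z/∂n| = 30 m / 207000 m = 1.45×10⁻⁴
On a pressure surface, geostrophic balance gives V_g = (g/f)|∂Z/∂n|:
V_g = 9.81 × 1.45×10⁻⁴ / 6.84×10⁻⁵ = 20.8 m/s
Converting: 20.8 m/s × 3.6 = 74.8 km/h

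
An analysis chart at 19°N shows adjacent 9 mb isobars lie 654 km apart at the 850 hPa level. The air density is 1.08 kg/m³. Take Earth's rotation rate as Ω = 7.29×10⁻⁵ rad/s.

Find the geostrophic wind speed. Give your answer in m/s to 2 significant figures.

Coriolis parameter at 19°N:
f = 2Ω sin φ = 2 × 7.29×10⁻⁵ × sin 19° = 4.75×10⁻⁵ s⁻¹
Pressure gradient: |∂P/∂n| = 900 Pa / 654000 m = 1.38×10⁻³ Pa/m
Geostrophic balance (pressure-gradient force = Coriolis force):
V_g = (1/(fρ)) |∂P/∂n| = 1.38×10⁻³ / (4.75×10⁻⁵ × 1.08) = 26.8 m/s

27 m/s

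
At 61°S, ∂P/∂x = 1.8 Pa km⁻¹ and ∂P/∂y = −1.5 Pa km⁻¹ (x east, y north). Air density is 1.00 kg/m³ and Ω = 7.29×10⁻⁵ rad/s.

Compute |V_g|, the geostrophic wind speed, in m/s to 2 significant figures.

18 m/s

Coriolis parameter at 61°S:
f = 2Ω sin φ = 2 × 7.29×10⁻⁵ × sin 61° = 1.28×10⁻⁴ s⁻¹
In the Southern Hemisphere f is negative: f = −1.28×10⁻⁴ s⁻¹.
Component geostrophic relations (x east, y north):
u_g = −(1/(fρ)) ∂P/∂y,  v_g = (1/(fρ)) ∂P/∂x
u_g = −(−1.5×10⁻³)/(−1.28×10⁻⁴ × 1.00) = −11.8 m/s;  v_g = (1.8×10⁻³)/(−1.28×10⁻⁴ × 1.00) = −14.1 m/s
|V_g| = √(u_g² + v_g²) = 18.4 m/s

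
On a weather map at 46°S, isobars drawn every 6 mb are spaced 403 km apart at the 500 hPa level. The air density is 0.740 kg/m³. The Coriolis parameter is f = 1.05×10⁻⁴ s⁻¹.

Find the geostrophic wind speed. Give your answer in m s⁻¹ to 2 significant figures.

19 m s⁻¹

Pressure gradient: |∂P/∂n| = 600 Pa / 403000 m = 1.49×10⁻³ Pa/m
Geostrophic balance (pressure-gradient force = Coriolis force):
V_g = (1/(fρ)) |∂P/∂n| = 1.49×10⁻³ / (1.05×10⁻⁴ × 0.740) = 19.2 m/s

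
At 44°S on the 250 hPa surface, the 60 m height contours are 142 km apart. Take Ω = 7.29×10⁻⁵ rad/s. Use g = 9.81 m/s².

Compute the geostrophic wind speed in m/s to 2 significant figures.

Coriolis parameter at 44°S:
f = 2Ω sin φ = 2 × 7.29×10⁻⁵ × sin 44° = 1.01×10⁻⁴ s⁻¹
Height gradient: |∂Z/∂n| = 60 m / 142000 m = 4.23×10⁻⁴
On a pressure surface, geostrophic balance gives V_g = (g/f)|∂Z/∂n|:
V_g = 9.81 × 4.23×10⁻⁴ / 1.01×10⁻⁴ = 40.9 m/s

41 m/s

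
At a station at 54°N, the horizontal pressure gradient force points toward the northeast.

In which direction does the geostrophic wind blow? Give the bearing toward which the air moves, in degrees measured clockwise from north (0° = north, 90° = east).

The pressure-gradient force points toward the northeast (bearing 045°).
Geostrophic balance: in the Northern Hemisphere the Coriolis force deflects motion to the right, so the geostrophic wind blows 90° to the right of the pressure-gradient force (low pressure on the left).
Rotating 045° by 90° clockwise gives 135° — the wind blows toward the southeast.

135°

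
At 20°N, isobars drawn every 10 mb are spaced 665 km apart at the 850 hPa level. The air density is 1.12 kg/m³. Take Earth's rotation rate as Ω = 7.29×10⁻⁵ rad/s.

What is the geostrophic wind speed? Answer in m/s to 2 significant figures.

27 m/s

Coriolis parameter at 20°N:
f = 2Ω sin φ = 2 × 7.29×10⁻⁵ × sin 20° = 4.99×10⁻⁵ s⁻¹
Pressure gradient: |∂P/∂n| = 1000 Pa / 665000 m = 1.50×10⁻³ Pa/m
Geostrophic balance (pressure-gradient force = Coriolis force):
V_g = (1/(fρ)) |∂P/∂n| = 1.50×10⁻³ / (4.99×10⁻⁵ × 1.12) = 26.9 m/s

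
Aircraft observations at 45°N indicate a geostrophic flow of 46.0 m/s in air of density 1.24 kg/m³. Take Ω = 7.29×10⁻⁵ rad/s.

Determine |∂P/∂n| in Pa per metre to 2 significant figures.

Coriolis parameter at 45°N:
f = 2Ω sin φ = 2 × 7.29×10⁻⁵ × sin 45° = 1.03×10⁻⁴ s⁻¹
Geostrophic balance rearranged: |∂P/∂n| = f ρ V_g
|∂P/∂n| = 1.03×10⁻⁴ × 1.24 × 46.0 = 5.88×10⁻³ Pa/m

5.9×10⁻³ Pa/m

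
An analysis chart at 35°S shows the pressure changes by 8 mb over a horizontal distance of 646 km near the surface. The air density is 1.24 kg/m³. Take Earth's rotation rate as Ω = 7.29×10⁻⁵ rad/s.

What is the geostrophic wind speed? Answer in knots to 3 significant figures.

Coriolis parameter at 35°S:
f = 2Ω sin φ = 2 × 7.29×10⁻⁵ × sin 35° = 8.36×10⁻⁵ s⁻¹
Pressure gradient: |∂P/∂n| = 800 Pa / 646000 m = 1.24×10⁻³ Pa/m
Geostrophic balance (pressure-gradient force = Coriolis force):
V_g = (1/(fρ)) |∂P/∂n| = 1.24×10⁻³ / (8.36×10⁻⁵ × 1.24) = 11.9 m/s
Converting: 11.9 m/s × 1.944 = 23.2 knots

23.2 knots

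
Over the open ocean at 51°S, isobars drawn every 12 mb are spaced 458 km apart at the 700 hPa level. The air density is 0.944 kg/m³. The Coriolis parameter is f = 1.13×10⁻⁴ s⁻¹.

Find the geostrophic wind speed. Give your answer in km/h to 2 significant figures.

88 km/h

Pressure gradient: |∂P/∂n| = 1200 Pa / 458000 m = 2.62×10⁻³ Pa/m
Geostrophic balance (pressure-gradient force = Coriolis force):
V_g = (1/(fρ)) |∂P/∂n| = 2.62×10⁻³ / (1.13×10⁻⁴ × 0.944) = 24.6 m/s
Converting: 24.6 m/s × 3.6 = 88 km/h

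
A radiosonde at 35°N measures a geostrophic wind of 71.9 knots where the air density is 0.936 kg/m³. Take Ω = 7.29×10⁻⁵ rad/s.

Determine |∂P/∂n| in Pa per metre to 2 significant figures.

2.9×10⁻³ Pa/m

Coriolis parameter at 35°N:
f = 2Ω sin φ = 2 × 7.29×10⁻⁵ × sin 35° = 8.36×10⁻⁵ s⁻¹
Wind speed in SI: 71.9 knots = 37.0 m/s
Geostrophic balance rearranged: |∂P/∂n| = f ρ V_g
|∂P/∂n| = 8.36×10⁻⁵ × 0.936 × 37.0 = 2.90×10⁻³ Pa/m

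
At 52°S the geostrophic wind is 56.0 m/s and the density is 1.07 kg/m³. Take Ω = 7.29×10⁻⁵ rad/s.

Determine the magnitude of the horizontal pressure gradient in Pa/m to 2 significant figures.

Coriolis parameter at 52°S:
f = 2Ω sin φ = 2 × 7.29×10⁻⁵ × sin 52° = 1.15×10⁻⁴ s⁻¹
Geostrophic balance rearranged: |∂P/∂n| = f ρ V_g
|∂P/∂n| = 1.15×10⁻⁴ × 1.07 × 56.0 = 6.88×10⁻³ Pa/m

6.9×10⁻³ Pa/m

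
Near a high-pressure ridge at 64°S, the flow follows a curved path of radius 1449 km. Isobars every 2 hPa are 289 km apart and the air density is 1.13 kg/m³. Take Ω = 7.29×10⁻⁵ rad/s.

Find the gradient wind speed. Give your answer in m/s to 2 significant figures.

Coriolis parameter at 64°S:
f = 2Ω sin φ = 2 × 7.29×10⁻⁵ × sin 64° = 1.31×10⁻⁴ s⁻¹
Pressure gradient: |∂P/∂n| = 200 Pa / 289000 m = 6.92×10⁻⁴ Pa/m
Geostrophic speed: V_g = |∂P/∂n|/(fρ) = 6.92×10⁻⁴/(1.31×10⁻⁴ × 1.13) = 4.67 m/s
Around a high, pressure-gradient force acts outward with centrifugal, so Coriolis balances both:
fV = (1/ρ)|∂P/∂n| + V²/R  →  V² − fR·V + fR·V_g = 0
With fR = 1.31×10⁻⁴ × 1449×10³ m = 190 m/s:
V = [fR − √((fR)² − 4 fR V_g)]/2 = [190 − √(190² − 4×190×4.67)]/2 = 4.79 m/s
Supergeostrophic (V > V_g = 4.67 m/s), as expected around a high.

4.8 m/s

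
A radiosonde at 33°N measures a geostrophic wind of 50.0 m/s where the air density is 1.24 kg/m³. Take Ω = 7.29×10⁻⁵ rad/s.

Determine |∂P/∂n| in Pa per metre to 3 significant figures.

4.92×10⁻³ Pa/m

Coriolis parameter at 33°N:
f = 2Ω sin φ = 2 × 7.29×10⁻⁵ × sin 33° = 7.94×10⁻⁵ s⁻¹
Geostrophic balance rearranged: |∂P/∂n| = f ρ V_g
|∂P/∂n| = 7.94×10⁻⁵ × 1.24 × 50.0 = 4.92×10⁻³ Pa/m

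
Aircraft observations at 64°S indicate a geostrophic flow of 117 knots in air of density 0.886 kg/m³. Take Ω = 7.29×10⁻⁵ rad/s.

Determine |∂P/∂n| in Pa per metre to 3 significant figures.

6.99×10⁻³ Pa/m

Coriolis parameter at 64°S:
f = 2Ω sin φ = 2 × 7.29×10⁻⁵ × sin 64° = 1.31×10⁻⁴ s⁻¹
Wind speed in SI: 117 knots = 60.2 m/s
Geostrophic balance rearranged: |∂P/∂n| = f ρ V_g
|∂P/∂n| = 1.31×10⁻⁴ × 0.886 × 60.2 = 6.99×10⁻³ Pa/m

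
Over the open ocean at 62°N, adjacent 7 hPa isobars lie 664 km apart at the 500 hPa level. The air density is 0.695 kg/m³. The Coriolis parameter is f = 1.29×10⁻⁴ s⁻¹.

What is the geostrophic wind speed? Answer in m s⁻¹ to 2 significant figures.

Pressure gradient: |∂P/∂n| = 700 Pa / 664000 m = 1.05×10⁻³ Pa/m
Geostrophic balance (pressure-gradient force = Coriolis force):
V_g = (1/(fρ)) |∂P/∂n| = 1.05×10⁻³ / (1.29×10⁻⁴ × 0.695) = 11.8 m/s

12 m s⁻¹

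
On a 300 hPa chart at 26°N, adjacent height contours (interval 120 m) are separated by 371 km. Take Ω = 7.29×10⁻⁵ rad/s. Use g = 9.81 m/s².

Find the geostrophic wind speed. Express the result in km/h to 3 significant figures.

Coriolis parameter at 26°N:
f = 2Ω sin φ = 2 × 7.29×10⁻⁵ × sin 26° = 6.39×10⁻⁵ s⁻¹
Height gradient: |∂Z/∂n| = 120 m / 371000 m = 3.23×10⁻⁴
On a pressure surface, geostrophic balance gives V_g = (g/f)|∂Z/∂n|:
V_g = 9.81 × 3.23×10⁻⁴ / 6.39×10⁻⁵ = 49.6 m/s
Converting: 49.6 m/s × 3.6 = 179 km/h

179 km/h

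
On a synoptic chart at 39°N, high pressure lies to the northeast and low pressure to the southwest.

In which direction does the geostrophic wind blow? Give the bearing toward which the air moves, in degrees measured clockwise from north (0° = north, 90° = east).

The pressure-gradient force points toward the southwest (bearing 225°).
Geostrophic balance: in the Northern Hemisphere the Coriolis force deflects motion to the right, so the geostrophic wind blows 90° to the right of the pressure-gradient force (low pressure on the left).
Rotating 225° by 90° clockwise gives 315° — the wind blows toward the northwest.

315°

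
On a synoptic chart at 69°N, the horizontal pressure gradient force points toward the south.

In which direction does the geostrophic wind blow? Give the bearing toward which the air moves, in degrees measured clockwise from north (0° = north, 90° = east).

270°

The pressure-gradient force points toward the south (bearing 180°).
Geostrophic balance: in the Northern Hemisphere the Coriolis force deflects motion to the right, so the geostrophic wind blows 90° to the right of the pressure-gradient force (low pressure on the left).
Rotating 180° by 90° clockwise gives 270° — the wind blows toward the west.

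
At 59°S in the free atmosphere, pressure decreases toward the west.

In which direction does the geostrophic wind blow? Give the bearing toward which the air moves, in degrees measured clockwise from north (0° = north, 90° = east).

180°

The pressure-gradient force points toward the west (bearing 270°).
Geostrophic balance: in the Southern Hemisphere the Coriolis force deflects motion to the left, so the geostrophic wind blows 90° to the left of the pressure-gradient force (low pressure on the right).
Rotating 270° by 90° counterclockwise gives 180° — the wind blows toward the south.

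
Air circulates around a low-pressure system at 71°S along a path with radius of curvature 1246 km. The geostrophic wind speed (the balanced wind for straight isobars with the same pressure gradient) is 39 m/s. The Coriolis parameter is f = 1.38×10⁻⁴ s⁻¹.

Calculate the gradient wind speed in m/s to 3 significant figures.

32.8 m/s

Around a low, centrifugal force acts outward with Coriolis, so pressure-gradient force balances both:
(1/ρ)|∂P/∂n| = fV + V²/R  →  V² + fR·V − fR·V_g = 0
With fR = 1.38×10⁻⁴ × 1246×10³ m = 172 m/s:
V = [−fR + √((fR)² + 4 fR V_g)]/2 = [−172 + √(172² + 4×172×39)]/2 = 32.8 m/s
Subgeostrophic (V < V_g = 39 m/s), as expected around a low.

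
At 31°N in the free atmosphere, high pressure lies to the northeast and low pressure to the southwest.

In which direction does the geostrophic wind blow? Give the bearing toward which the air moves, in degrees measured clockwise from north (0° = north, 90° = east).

315°

The pressure-gradient force points toward the southwest (bearing 225°).
Geostrophic balance: in the Northern Hemisphere the Coriolis force deflects motion to the right, so the geostrophic wind blows 90° to the right of the pressure-gradient force (low pressure on the left).
Rotating 225° by 90° clockwise gives 315° — the wind blows toward the northwest.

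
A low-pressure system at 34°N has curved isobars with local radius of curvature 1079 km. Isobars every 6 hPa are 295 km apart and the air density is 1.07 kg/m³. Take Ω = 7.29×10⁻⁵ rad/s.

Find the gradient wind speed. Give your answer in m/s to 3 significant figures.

Coriolis parameter at 34°N:
f = 2Ω sin φ = 2 × 7.29×10⁻⁵ × sin 34° = 8.15×10⁻⁵ s⁻¹
Pressure gradient: |∂P/∂n| = 600 Pa / 295000 m = 2.03×10⁻³ Pa/m
Geostrophic speed: V_g = |∂P/∂n|/(fρ) = 2.03×10⁻³/(8.15×10⁻⁵ × 1.07) = 23.3 m/s
Around a low, centrifugal force acts outward with Coriolis, so pressure-gradient force balances both:
(1/ρ)|∂P/∂n| = fV + V²/R  →  V² + fR·V − fR·V_g = 0
With fR = 8.15×10⁻⁵ × 1079×10³ m = 88.0 m/s:
V = [−fR + √((fR)² + 4 fR V_g)]/2 = [−88.0 + √(88.0² + 4×88.0×23.3)]/2 = 19.1 m/s
Subgeostrophic (V < V_g = 23.3 m/s), as expected around a low.

19.1 m/s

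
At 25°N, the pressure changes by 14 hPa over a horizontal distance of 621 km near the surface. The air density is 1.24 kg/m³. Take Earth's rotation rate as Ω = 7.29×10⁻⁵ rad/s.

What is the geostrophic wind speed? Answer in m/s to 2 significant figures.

30 m/s

Coriolis parameter at 25°N:
f = 2Ω sin φ = 2 × 7.29×10⁻⁵ × sin 25° = 6.16×10⁻⁵ s⁻¹
Pressure gradient: |∂P/∂n| = 1400 Pa / 621000 m = 2.25×10⁻³ Pa/m
Geostrophic balance (pressure-gradient force = Coriolis force):
V_g = (1/(fρ)) |∂P/∂n| = 2.25×10⁻³ / (6.16×10⁻⁵ × 1.24) = 29.5 m/s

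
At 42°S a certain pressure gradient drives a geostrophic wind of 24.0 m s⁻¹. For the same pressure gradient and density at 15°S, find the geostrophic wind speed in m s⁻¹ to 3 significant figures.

62.0 m s⁻¹

With the same pressure gradient and density, V_g ∝ 1/f ∝ 1/sin φ.
V₂ = V₁ · sin φ₁ / sin φ₂ = 24.0 × sin 42° / sin 15°
V₂ = 24.0 × 0.6691/0.2588 = 62.0 m s⁻¹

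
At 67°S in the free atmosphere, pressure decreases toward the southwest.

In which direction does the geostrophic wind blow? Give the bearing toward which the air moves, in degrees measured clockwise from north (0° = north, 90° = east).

The pressure-gradient force points toward the southwest (bearing 225°).
Geostrophic balance: in the Southern Hemisphere the Coriolis force deflects motion to the left, so the geostrophic wind blows 90° to the left of the pressure-gradient force (low pressure on the right).
Rotating 225° by 90° counterclockwise gives 135° — the wind blows toward the southeast.

135°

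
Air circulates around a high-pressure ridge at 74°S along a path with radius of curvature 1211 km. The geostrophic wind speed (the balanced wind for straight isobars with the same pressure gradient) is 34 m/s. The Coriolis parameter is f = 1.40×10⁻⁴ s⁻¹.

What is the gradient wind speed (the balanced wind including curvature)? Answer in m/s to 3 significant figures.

47.1 m/s

Around a high, pressure-gradient force acts outward with centrifugal, so Coriolis balances both:
fV = (1/ρ)|∂P/∂n| + V²/R  →  V² − fR·V + fR·V_g = 0
With fR = 1.40×10⁻⁴ × 1211×10³ m = 170 m/s:
V = [fR − √((fR)² − 4 fR V_g)]/2 = [170 − √(170² − 4×170×34)]/2 = 47.1 m/s
Supergeostrophic (V > V_g = 34 m/s), as expected around a high.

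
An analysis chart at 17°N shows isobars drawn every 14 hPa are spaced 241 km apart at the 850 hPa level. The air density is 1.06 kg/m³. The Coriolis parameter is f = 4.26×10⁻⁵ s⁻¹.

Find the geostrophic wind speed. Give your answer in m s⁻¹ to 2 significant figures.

Pressure gradient: |∂P/∂n| = 1400 Pa / 241000 m = 5.81×10⁻³ Pa/m
Geostrophic balance (pressure-gradient force = Coriolis force):
V_g = (1/(fρ)) |∂P/∂n| = 5.81×10⁻³ / (4.26×10⁻⁵ × 1.06) = 129 m/s

130 m s⁻¹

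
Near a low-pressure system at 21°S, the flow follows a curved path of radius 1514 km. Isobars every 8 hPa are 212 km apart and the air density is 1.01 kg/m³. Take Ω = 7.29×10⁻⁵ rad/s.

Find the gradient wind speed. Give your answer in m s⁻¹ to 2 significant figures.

Coriolis parameter at 21°S:
f = 2Ω sin φ = 2 × 7.29×10⁻⁵ × sin 21° = 5.23×10⁻⁵ s⁻¹
Pressure gradient: |∂P/∂n| = 800 Pa / 212000 m = 3.77×10⁻³ Pa/m
Geostrophic speed: V_g = |∂P/∂n|/(fρ) = 3.77×10⁻³/(5.23×10⁻⁵ × 1.01) = 71.5 m/s
Around a low, centrifugal force acts outward with Coriolis, so pressure-gradient force balances both:
(1/ρ)|∂P/∂n| = fV + V²/R  →  V² + fR·V − fR·V_g = 0
With fR = 5.23×10⁻⁵ × 1514×10³ m = 79.1 m/s:
V = [−fR + √((fR)² + 4 fR V_g)]/2 = [−79.1 + √(79.1² + 4×79.1×71.5)]/2 = 45.4 m/s
Subgeostrophic (V < V_g = 71.5 m/s), as expected around a low.

45 m s⁻¹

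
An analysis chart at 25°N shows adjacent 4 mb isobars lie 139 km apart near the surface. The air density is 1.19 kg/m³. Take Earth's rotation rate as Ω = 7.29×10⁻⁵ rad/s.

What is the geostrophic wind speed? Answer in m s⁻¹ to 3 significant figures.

39.2 m s⁻¹

Coriolis parameter at 25°N:
f = 2Ω sin φ = 2 × 7.29×10⁻⁵ × sin 25° = 6.16×10⁻⁵ s⁻¹
Pressure gradient: |∂P/∂n| = 400 Pa / 139000 m = 2.88×10⁻³ Pa/m
Geostrophic balance (pressure-gradient force = Coriolis force):
V_g = (1/(fρ)) |∂P/∂n| = 2.88×10⁻³ / (6.16×10⁻⁵ × 1.19) = 39.2 m/s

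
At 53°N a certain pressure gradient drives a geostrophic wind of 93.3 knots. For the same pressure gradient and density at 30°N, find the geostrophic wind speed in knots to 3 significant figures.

149 knots

With the same pressure gradient and density, V_g ∝ 1/f ∝ 1/sin φ.
V₂ = V₁ · sin φ₁ / sin φ₂ = 93.3 × sin 53° / sin 30°
V₂ = 93.3 × 0.7986/0.5000 = 149 knots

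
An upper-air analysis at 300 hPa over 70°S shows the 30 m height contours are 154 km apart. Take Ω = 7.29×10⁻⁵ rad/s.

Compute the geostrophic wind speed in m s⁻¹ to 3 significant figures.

Coriolis parameter at 70°S:
f = 2Ω sin φ = 2 × 7.29×10⁻⁵ × sin 70° = 1.37×10⁻⁴ s⁻¹
Height gradient: |∂Z/∂n| = 30 m / 154000 m = 1.95×10⁻⁴
On a pressure surface, geostrophic balance gives V_g = (g/f)|∂Z/∂n|:
V_g = 9.81 × 1.95×10⁻⁴ / 1.37×10⁻⁴ = 13.9 m/s

13.9 m s⁻¹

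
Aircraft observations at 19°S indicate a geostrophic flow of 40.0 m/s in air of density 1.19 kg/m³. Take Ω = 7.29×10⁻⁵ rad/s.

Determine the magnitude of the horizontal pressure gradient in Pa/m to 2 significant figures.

Coriolis parameter at 19°S:
f = 2Ω sin φ = 2 × 7.29×10⁻⁵ × sin 19° = 4.75×10⁻⁵ s⁻¹
Geostrophic balance rearranged: |∂P/∂n| = f ρ V_g
|∂P/∂n| = 4.75×10⁻⁵ × 1.19 × 40.0 = 2.26×10⁻³ Pa/m

2.3×10⁻³ Pa/m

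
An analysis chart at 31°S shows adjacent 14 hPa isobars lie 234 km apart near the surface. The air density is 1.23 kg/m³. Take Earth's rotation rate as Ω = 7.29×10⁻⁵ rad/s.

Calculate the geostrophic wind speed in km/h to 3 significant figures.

Coriolis parameter at 31°S:
f = 2Ω sin φ = 2 × 7.29×10⁻⁵ × sin 31° = 7.51×10⁻⁵ s⁻¹
Pressure gradient: |∂P/∂n| = 1400 Pa / 234000 m = 5.98×10⁻³ Pa/m
Geostrophic balance (pressure-gradient force = Coriolis force):
V_g = (1/(fρ)) |∂P/∂n| = 5.98×10⁻³ / (7.51×10⁻⁵ × 1.23) = 64.8 m/s
Converting: 64.8 m/s × 3.6 = 233 km/h

233 km/h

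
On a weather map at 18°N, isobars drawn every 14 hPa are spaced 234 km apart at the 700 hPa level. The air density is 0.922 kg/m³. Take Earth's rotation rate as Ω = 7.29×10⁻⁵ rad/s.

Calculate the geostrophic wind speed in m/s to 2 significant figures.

140 m/s

Coriolis parameter at 18°N:
f = 2Ω sin φ = 2 × 7.29×10⁻⁵ × sin 18° = 4.51×10⁻⁵ s⁻¹
Pressure gradient: |∂P/∂n| = 1400 Pa / 234000 m = 5.98×10⁻³ Pa/m
Geostrophic balance (pressure-gradient force = Coriolis force):
V_g = (1/(fρ)) |∂P/∂n| = 5.98×10⁻³ / (4.51×10⁻⁵ × 0.922) = 144 m/s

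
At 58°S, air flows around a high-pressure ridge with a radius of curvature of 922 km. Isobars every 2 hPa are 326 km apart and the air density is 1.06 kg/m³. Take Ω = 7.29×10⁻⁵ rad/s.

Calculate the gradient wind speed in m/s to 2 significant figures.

4.9 m/s

Coriolis parameter at 58°S:
f = 2Ω sin φ = 2 × 7.29×10⁻⁵ × sin 58° = 1.24×10⁻⁴ s⁻¹
Pressure gradient: |∂P/∂n| = 200 Pa / 326000 m = 6.13×10⁻⁴ Pa/m
Geostrophic speed: V_g = |∂P/∂n|/(fρ) = 6.13×10⁻⁴/(1.24×10⁻⁴ × 1.06) = 4.68 m/s
Around a high, pressure-gradient force acts outward with centrifugal, so Coriolis balances both:
fV = (1/ρ)|∂P/∂n| + V²/R  →  V² − fR·V + fR·V_g = 0
With fR = 1.24×10⁻⁴ × 922×10³ m = 114 m/s:
V = [fR − √((fR)² − 4 fR V_g)]/2 = [114 − √(114² − 4×114×4.68)]/2 = 4.89 m/s
Supergeostrophic (V > V_g = 4.68 m/s), as expected around a high.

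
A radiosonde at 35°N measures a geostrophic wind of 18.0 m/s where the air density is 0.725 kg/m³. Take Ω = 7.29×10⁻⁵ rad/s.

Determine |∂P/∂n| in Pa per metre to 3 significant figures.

1.09×10⁻³ Pa/m

Coriolis parameter at 35°N:
f = 2Ω sin φ = 2 × 7.29×10⁻⁵ × sin 35° = 8.36×10⁻⁵ s⁻¹
Geostrophic balance rearranged: |∂P/∂n| = f ρ V_g
|∂P/∂n| = 8.36×10⁻⁵ × 0.725 × 18.0 = 1.09×10⁻³ Pa/m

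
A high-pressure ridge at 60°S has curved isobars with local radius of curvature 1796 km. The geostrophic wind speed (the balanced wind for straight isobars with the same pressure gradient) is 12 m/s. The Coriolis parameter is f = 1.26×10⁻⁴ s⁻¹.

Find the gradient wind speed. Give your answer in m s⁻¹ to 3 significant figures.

12.7 m s⁻¹

Around a high, pressure-gradient force acts outward with centrifugal, so Coriolis balances both:
fV = (1/ρ)|∂P/∂n| + V²/R  →  V² − fR·V + fR·V_g = 0
With fR = 1.26×10⁻⁴ × 1796×10³ m = 226 m/s:
V = [fR − √((fR)² − 4 fR V_g)]/2 = [226 − √(226² − 4×226×12)]/2 = 12.7 m/s
Supergeostrophic (V > V_g = 12 m/s), as expected around a high.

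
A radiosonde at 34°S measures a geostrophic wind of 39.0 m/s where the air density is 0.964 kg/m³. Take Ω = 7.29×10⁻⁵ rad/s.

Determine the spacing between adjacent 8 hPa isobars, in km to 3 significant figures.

261 km

Coriolis parameter at 34°S:
f = 2Ω sin φ = 2 × 7.29×10⁻⁵ × sin 34° = 8.15×10⁻⁵ s⁻¹
Geostrophic balance rearranged: |∂P/∂n| = f ρ V_g
|∂P/∂n| = 8.15×10⁻⁵ × 0.964 × 39.0 = 3.07×10⁻³ Pa/m
Isobar spacing: Δn = ΔP/|∂P/∂n| = 800 Pa / 3.07×10⁻³ Pa/m = 260993 m ≈ 261 km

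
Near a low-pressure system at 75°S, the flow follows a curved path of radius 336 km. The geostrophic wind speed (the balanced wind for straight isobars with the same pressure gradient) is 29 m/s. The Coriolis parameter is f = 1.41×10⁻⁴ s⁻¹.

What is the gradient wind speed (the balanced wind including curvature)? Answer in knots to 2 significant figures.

39 knots

Around a low, centrifugal force acts outward with Coriolis, so pressure-gradient force balances both:
(1/ρ)|∂P/∂n| = fV + V²/R  →  V² + fR·V − fR·V_g = 0
With fR = 1.41×10⁻⁴ × 336×10³ m = 47.4 m/s:
V = [−fR + √((fR)² + 4 fR V_g)]/2 = [−47.4 + √(47.4² + 4×47.4×29)]/2 = 20.3 m/s
Subgeostrophic (V < V_g = 29 m/s), as expected around a low.
Converting: 20.3 m/s × 1.944 = 39 knots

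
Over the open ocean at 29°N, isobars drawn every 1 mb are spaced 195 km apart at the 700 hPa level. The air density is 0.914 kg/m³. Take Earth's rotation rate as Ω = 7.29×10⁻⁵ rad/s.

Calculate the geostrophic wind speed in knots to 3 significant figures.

15.4 knots

Coriolis parameter at 29°N:
f = 2Ω sin φ = 2 × 7.29×10⁻⁵ × sin 29° = 7.07×10⁻⁵ s⁻¹
Pressure gradient: |∂P/∂n| = 100 Pa / 195000 m = 5.13×10⁻⁴ Pa/m
Geostrophic balance (pressure-gradient force = Coriolis force):
V_g = (1/(fρ)) |∂P/∂n| = 5.13×10⁻⁴ / (7.07×10⁻⁵ × 0.914) = 7.94 m/s
Converting: 7.94 m/s × 1.944 = 15.4 knots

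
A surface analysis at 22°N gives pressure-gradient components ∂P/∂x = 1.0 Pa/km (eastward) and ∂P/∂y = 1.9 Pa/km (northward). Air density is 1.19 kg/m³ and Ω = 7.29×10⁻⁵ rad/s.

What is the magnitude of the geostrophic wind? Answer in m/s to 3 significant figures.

Coriolis parameter at 22°N:
f = 2Ω sin φ = 2 × 7.29×10⁻⁵ × sin 22° = 5.46×10⁻⁵ s⁻¹
Component geostrophic relations (x east, y north):
u_g = −(1/(fρ)) ∂P/∂y,  v_g = (1/(fρ)) ∂P/∂x
u_g = −(1.9×10⁻³)/(5.46×10⁻⁵ × 1.19) = −29.2 m/s;  v_g = (1.0×10⁻³)/(5.46×10⁻⁵ × 1.19) = 15.4 m/s
|V_g| = √(u_g² + v_g²) = 33.0 m/s

33.0 m/s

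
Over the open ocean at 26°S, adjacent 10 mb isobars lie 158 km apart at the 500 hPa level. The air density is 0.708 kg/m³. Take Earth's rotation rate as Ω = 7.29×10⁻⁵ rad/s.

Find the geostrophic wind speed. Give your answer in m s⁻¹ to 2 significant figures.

140 m s⁻¹

Coriolis parameter at 26°S:
f = 2Ω sin φ = 2 × 7.29×10⁻⁵ × sin 26° = 6.39×10⁻⁵ s⁻¹
Pressure gradient: |∂P/∂n| = 1000 Pa / 158000 m = 6.33×10⁻³ Pa/m
Geostrophic balance (pressure-gradient force = Coriolis force):
V_g = (1/(fρ)) |∂P/∂n| = 6.33×10⁻³ / (6.39×10⁻⁵ × 0.708) = 140 m/s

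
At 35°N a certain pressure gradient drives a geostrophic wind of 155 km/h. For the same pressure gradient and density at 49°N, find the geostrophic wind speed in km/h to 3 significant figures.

With the same pressure gradient and density, V_g ∝ 1/f ∝ 1/sin φ.
V₂ = V₁ · sin φ₁ / sin φ₂ = 155 × sin 35° / sin 49°
V₂ = 155 × 0.5736/0.7547 = 118 km/h

118 km/h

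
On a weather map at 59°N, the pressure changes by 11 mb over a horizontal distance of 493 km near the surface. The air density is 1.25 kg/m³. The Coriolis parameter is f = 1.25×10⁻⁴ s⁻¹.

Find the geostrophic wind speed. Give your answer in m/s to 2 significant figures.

Pressure gradient: |∂P/∂n| = 1100 Pa / 493000 m = 2.23×10⁻³ Pa/m
Geostrophic balance (pressure-gradient force = Coriolis force):
V_g = (1/(fρ)) |∂P/∂n| = 2.23×10⁻³ / (1.25×10⁻⁴ × 1.25) = 14.3 m/s

14 m/s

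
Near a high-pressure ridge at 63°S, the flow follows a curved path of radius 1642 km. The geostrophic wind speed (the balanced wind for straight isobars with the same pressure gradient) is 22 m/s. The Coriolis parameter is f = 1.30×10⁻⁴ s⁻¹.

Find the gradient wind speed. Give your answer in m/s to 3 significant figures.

24.9 m/s

Around a high, pressure-gradient force acts outward with centrifugal, so Coriolis balances both:
fV = (1/ρ)|∂P/∂n| + V²/R  →  V² − fR·V + fR·V_g = 0
With fR = 1.30×10⁻⁴ × 1642×10³ m = 213 m/s:
V = [fR − √((fR)² − 4 fR V_g)]/2 = [213 − √(213² − 4×213×22)]/2 = 24.9 m/s
Supergeostrophic (V > V_g = 22 m/s), as expected around a high.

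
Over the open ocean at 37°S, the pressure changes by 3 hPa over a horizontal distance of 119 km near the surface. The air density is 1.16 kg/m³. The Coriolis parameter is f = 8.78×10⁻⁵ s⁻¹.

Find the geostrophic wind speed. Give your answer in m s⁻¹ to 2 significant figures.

25 m s⁻¹

Pressure gradient: |∂P/∂n| = 300 Pa / 119000 m = 2.52×10⁻³ Pa/m
Geostrophic balance (pressure-gradient force = Coriolis force):
V_g = (1/(fρ)) |∂P/∂n| = 2.52×10⁻³ / (8.78×10⁻⁵ × 1.16) = 24.8 m/s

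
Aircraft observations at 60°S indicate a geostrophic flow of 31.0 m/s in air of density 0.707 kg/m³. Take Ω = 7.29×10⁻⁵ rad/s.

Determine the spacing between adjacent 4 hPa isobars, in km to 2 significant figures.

140 km

Coriolis parameter at 60°S:
f = 2Ω sin φ = 2 × 7.29×10⁻⁵ × sin 60° = 1.26×10⁻⁴ s⁻¹
Geostrophic balance rearranged: |∂P/∂n| = f ρ V_g
|∂P/∂n| = 1.26×10⁻⁴ × 0.707 × 31.0 = 2.77×10⁻³ Pa/m
Isobar spacing: Δn = ΔP/|∂P/∂n| = 400 Pa / 2.77×10⁻³ Pa/m = 144541 m ≈ 140 km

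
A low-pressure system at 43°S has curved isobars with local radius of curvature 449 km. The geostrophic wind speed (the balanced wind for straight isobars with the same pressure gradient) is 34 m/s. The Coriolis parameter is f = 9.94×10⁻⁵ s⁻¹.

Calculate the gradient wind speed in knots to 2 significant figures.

44 knots

Around a low, centrifugal force acts outward with Coriolis, so pressure-gradient force balances both:
(1/ρ)|∂P/∂n| = fV + V²/R  →  V² + fR·V − fR·V_g = 0
With fR = 9.94×10⁻⁵ × 449×10³ m = 44.6 m/s:
V = [−fR + √((fR)² + 4 fR V_g)]/2 = [−44.6 + √(44.6² + 4×44.6×34)]/2 = 22.6 m/s
Subgeostrophic (V < V_g = 34 m/s), as expected around a low.
Converting: 22.6 m/s × 1.944 = 44 knots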